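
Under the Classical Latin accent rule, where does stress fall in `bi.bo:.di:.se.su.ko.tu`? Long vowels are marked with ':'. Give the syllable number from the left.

Classical Latin: stress the penult if heavy (long vowel or closed), else the antepenult.
Weights: 5 su L, 6 ko L, 7 tu L.
The penult (syllable 6, ko) is light, so stress falls on the antepenult (syllable 5, su).
Stress on syllable 5: bi.bo:.di:.se.ˈsu.ko.tu.

5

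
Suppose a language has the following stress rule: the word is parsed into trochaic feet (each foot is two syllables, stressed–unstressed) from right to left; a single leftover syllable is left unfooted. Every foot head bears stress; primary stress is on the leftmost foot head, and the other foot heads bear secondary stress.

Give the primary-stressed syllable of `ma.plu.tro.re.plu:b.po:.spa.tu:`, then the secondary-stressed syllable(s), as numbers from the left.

primary 1, secondary 3, 5, 7

Parse right to left into trochaic (ˈσσ) feet: (ˈma.plu) (ˈtro.re) (ˈplu:b.po:) (ˈspa.tu:).
Foot heads (stressed positions): 1, 3, 5, 7.
End Rule Leftmost: primary stress on the leftmost head = syllable 1.
Secondary stress on 3, 5, 7: ˈma.plu.ˌtro.re.ˌplu:b.po:.ˌspa.tu:.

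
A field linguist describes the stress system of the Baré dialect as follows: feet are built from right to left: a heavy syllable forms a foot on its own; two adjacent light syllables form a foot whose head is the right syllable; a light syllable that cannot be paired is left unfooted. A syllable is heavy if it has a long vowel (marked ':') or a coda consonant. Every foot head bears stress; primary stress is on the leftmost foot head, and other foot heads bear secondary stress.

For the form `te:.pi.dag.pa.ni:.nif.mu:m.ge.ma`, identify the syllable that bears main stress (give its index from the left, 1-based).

1

Weights: 1 te: H, 2 pi L, 3 dag H, 4 pa L, 5 ni: H, 6 nif H, 7 mu:m H, 8 ge L, 9 ma L.
Parse right to left (heavy = foot alone; LL = one foot; stranded L unfooted): (ˈte:) pi (ˈdag) pa (ˈni:) (ˈnif) (ˈmu:m) (ge.ˈma).
Foot heads: 1, 3, 5, 6, 7, 9.
Primary stress on the leftmost head = syllable 1.
Primary stress: syllable 1 → ˈte:.pi.dag.pa.ni:.nif.mu:m.ge.ma.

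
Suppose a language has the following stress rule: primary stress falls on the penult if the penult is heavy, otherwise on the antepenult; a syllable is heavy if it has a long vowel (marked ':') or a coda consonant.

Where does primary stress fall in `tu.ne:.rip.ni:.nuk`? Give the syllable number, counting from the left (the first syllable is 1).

4

Weights: 3 rip H, 4 ni: H, 5 nuk H.
The penult (syllable 4, ni:) is heavy, so it takes stress.
Primary stress: syllable 4 → tu.ne:.rip.ˈni:.nuk.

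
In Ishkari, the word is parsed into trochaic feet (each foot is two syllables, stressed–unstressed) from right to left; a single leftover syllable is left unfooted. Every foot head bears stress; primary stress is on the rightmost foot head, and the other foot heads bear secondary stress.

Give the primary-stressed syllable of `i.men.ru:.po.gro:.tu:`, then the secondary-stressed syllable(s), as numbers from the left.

Parse right to left into trochaic (ˈσσ) feet: (ˈi.men) (ˈru:.po) (ˈgro:.tu:).
Foot heads (stressed positions): 1, 3, 5.
End Rule Rightmost: primary stress on the rightmost head = syllable 5.
Secondary stress on 1, 3: ˌi.men.ˌru:.po.ˈgro:.tu:.

primary 5, secondary 1, 3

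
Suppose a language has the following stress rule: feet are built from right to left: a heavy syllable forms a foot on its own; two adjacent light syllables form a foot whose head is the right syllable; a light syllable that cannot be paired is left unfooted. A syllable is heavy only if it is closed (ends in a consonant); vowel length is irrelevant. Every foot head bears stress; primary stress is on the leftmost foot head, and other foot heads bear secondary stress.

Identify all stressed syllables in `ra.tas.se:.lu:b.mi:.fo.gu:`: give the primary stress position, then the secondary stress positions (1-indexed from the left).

primary 2, secondary 4, 7

Weights: 1 ra L, 2 tas H, 3 se: L, 4 lu:b H, 5 mi: L, 6 fo L, 7 gu: L.
Parse right to left (heavy = foot alone; LL = one foot; stranded L unfooted): ra (ˈtas) se: (ˈlu:b) mi: (fo.ˈgu:).
Foot heads: 2, 4, 7.
Primary stress on the leftmost head = syllable 2.
Secondary stress on 4, 7: ra.ˈtas.se:.ˌlu:b.mi:.fo.ˌgu:.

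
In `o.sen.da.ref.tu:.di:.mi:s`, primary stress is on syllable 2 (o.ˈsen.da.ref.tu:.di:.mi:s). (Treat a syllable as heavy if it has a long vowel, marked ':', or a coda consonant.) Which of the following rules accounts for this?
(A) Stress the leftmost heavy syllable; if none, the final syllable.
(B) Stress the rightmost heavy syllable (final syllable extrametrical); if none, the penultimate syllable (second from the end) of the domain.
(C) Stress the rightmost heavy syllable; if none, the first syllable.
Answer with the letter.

A

Rule A → syllable 2 ✓.
Rule B → syllable 6 (observed: 2).
Rule C → syllable 7 (observed: 2).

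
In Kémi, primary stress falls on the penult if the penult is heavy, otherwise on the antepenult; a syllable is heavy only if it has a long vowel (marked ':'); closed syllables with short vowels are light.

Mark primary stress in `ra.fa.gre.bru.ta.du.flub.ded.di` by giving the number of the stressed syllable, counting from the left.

7

Weights: 7 flub L, 8 ded L, 9 di L.
The penult (syllable 8, ded) is light, so stress falls on the antepenult (syllable 7, flub).
Primary stress: syllable 7 → ra.fa.gre.bru.ta.du.ˈflub.ded.di.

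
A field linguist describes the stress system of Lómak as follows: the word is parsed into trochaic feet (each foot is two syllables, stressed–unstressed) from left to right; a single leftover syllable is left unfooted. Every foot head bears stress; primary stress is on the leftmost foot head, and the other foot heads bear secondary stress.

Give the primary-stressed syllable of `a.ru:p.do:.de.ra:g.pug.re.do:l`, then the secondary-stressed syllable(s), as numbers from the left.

primary 1, secondary 3, 5, 7

Parse left to right into trochaic (ˈσσ) feet: (ˈa.ru:p) (ˈdo:.de) (ˈra:g.pug) (ˈre.do:l).
Foot heads (stressed positions): 1, 3, 5, 7.
End Rule Leftmost: primary stress on the leftmost head = syllable 1.
Secondary stress on 3, 5, 7: ˈa.ru:p.ˌdo:.de.ˌra:g.pug.ˌre.do:l.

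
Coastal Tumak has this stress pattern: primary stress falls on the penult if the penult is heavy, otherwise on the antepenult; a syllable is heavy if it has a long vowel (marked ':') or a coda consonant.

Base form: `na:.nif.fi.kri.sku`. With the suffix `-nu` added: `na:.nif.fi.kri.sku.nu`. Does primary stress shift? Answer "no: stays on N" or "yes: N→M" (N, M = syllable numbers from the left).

yes: 3→4

Base `na:.nif.fi.kri.sku` (5 syllables):
  Weights: 3 fi L, 4 kri L, 5 sku L.
  The penult (syllable 4, kri) is light, so stress falls on the antepenult (syllable 3, fi).
  → primary stress on syllable 3.
Suffixed `na:.nif.fi.kri.sku.nu` (6 syllables):
  Weights: 4 kri L, 5 sku L, 6 nu L.
  The penult (syllable 5, sku) is light, so stress falls on the antepenult (syllable 4, kri).
  → primary stress on syllable 4.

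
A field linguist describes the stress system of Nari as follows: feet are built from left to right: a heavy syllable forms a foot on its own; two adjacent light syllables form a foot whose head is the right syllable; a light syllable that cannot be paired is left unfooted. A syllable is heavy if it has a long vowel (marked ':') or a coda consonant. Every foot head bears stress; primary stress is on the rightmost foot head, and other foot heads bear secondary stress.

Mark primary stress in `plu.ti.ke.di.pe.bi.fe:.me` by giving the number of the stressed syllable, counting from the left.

7

Weights: 1 plu L, 2 ti L, 3 ke L, 4 di L, 5 pe L, 6 bi L, 7 fe: H, 8 me L.
Parse left to right (heavy = foot alone; LL = one foot; stranded L unfooted): (plu.ˈti) (ke.ˈdi) (pe.ˈbi) (ˈfe:) me.
Foot heads: 2, 4, 6, 7.
Primary stress on the rightmost head = syllable 7.
Primary stress: syllable 7 → plu.ti.ke.di.pe.bi.ˈfe:.me.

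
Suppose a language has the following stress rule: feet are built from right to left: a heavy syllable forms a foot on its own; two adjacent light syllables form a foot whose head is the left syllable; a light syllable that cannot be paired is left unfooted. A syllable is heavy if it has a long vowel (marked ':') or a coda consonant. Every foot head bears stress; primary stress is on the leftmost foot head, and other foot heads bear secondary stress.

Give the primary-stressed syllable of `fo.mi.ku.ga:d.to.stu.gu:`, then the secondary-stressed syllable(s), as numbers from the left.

Weights: 1 fo L, 2 mi L, 3 ku L, 4 ga:d H, 5 to L, 6 stu L, 7 gu: H.
Parse right to left (heavy = foot alone; LL = one foot; stranded L unfooted): fo (ˈmi.ku) (ˈga:d) (ˈto.stu) (ˈgu:).
Foot heads: 2, 4, 5, 7.
Primary stress on the leftmost head = syllable 2.
Secondary stress on 4, 5, 7: fo.ˈmi.ku.ˌga:d.ˌto.stu.ˌgu:.

primary 2, secondary 4, 5, 7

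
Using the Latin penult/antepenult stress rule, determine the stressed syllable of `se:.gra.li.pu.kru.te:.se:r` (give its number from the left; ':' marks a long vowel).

Classical Latin: stress the penult if heavy (long vowel or closed), else the antepenult.
Weights: 5 kru L, 6 te: H, 7 se:r H.
The penult (syllable 6, te:) is heavy, so it takes stress.
Stress on syllable 6: se:.gra.li.pu.kru.ˈte:.se:r.

6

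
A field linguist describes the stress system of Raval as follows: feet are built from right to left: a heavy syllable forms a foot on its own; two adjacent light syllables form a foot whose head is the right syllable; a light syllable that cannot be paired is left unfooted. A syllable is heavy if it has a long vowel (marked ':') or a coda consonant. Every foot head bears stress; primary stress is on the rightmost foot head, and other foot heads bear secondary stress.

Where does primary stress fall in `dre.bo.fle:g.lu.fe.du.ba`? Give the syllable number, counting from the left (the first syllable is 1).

Weights: 1 dre L, 2 bo L, 3 fle:g H, 4 lu L, 5 fe L, 6 du L, 7 ba L.
Parse right to left (heavy = foot alone; LL = one foot; stranded L unfooted): (dre.ˈbo) (ˈfle:g) (lu.ˈfe) (du.ˈba).
Foot heads: 2, 3, 5, 7.
Primary stress on the rightmost head = syllable 7.
Primary stress: syllable 7 → dre.bo.fle:g.lu.fe.du.ˈba.

7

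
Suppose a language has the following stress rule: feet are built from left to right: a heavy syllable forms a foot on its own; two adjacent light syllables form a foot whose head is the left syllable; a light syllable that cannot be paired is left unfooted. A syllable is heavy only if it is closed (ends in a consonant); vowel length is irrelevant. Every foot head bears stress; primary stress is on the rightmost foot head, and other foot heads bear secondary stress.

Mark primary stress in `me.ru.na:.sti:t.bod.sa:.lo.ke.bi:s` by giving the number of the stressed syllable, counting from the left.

Weights: 1 me L, 2 ru L, 3 na: L, 4 sti:t H, 5 bod H, 6 sa: L, 7 lo L, 8 ke L, 9 bi:s H.
Parse left to right (heavy = foot alone; LL = one foot; stranded L unfooted): (ˈme.ru) na: (ˈsti:t) (ˈbod) (ˈsa:.lo) ke (ˈbi:s).
Foot heads: 1, 4, 5, 6, 9.
Primary stress on the rightmost head = syllable 9.
Primary stress: syllable 9 → me.ru.na:.sti:t.bod.sa:.lo.ke.ˈbi:s.

9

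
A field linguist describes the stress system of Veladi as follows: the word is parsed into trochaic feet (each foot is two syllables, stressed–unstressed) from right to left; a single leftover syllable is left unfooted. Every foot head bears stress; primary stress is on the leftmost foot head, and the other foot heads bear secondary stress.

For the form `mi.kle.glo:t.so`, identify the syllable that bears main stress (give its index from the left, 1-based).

1

Parse right to left into trochaic (ˈσσ) feet: (ˈmi.kle) (ˈglo:t.so).
Foot heads (stressed positions): 1, 3.
End Rule Leftmost: primary stress on the leftmost head = syllable 1.
Primary stress: syllable 1 → ˈmi.kle.glo:t.so.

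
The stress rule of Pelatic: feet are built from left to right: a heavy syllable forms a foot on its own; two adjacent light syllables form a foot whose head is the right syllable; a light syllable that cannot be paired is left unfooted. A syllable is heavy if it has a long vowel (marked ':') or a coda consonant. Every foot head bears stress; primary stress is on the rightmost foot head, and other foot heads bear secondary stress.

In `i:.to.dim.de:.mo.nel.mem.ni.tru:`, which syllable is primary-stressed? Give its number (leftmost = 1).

9

Weights: 1 i: H, 2 to L, 3 dim H, 4 de: H, 5 mo L, 6 nel H, 7 mem H, 8 ni L, 9 tru: H.
Parse left to right (heavy = foot alone; LL = one foot; stranded L unfooted): (ˈi:) to (ˈdim) (ˈde:) mo (ˈnel) (ˈmem) ni (ˈtru:).
Foot heads: 1, 3, 4, 6, 7, 9.
Primary stress on the rightmost head = syllable 9.
Primary stress: syllable 9 → i:.to.dim.de:.mo.nel.mem.ni.ˈtru:.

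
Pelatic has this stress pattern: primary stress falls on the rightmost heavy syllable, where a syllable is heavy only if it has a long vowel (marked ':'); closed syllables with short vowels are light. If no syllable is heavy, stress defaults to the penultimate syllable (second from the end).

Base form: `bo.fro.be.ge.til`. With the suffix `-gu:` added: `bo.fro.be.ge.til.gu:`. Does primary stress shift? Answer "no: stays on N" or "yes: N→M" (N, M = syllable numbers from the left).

yes: 4→6

Base `bo.fro.be.ge.til` (5 syllables):
  Weights: 1 bo L, 2 fro L, 3 be L, 4 ge L, 5 til L.
  No heavy syllable in the domain; default to the penultimate syllable (second from the end) = syllable 4.
  → primary stress on syllable 4.
Suffixed `bo.fro.be.ge.til.gu:` (6 syllables):
  Weights: 1 bo L, 2 fro L, 3 be L, 4 ge L, 5 til L, 6 gu: H.
  Heavy syllables in the domain: 6. The rightmost is syllable 6 (gu:).
  → primary stress on syllable 6.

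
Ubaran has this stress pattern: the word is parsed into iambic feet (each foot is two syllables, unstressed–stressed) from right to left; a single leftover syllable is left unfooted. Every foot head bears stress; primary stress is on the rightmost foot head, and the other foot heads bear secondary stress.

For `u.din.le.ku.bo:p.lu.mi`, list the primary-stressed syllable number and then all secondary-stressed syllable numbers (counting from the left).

Parse right to left into iambic (σˈσ) feet: u (din.ˈle) (ku.ˈbo:p) (lu.ˈmi). Syllable 1 is left unfooted.
Foot heads (stressed positions): 3, 5, 7.
End Rule Rightmost: primary stress on the rightmost head = syllable 7.
Secondary stress on 3, 5: u.din.ˌle.ku.ˌbo:p.lu.ˈmi.

primary 7, secondary 3, 5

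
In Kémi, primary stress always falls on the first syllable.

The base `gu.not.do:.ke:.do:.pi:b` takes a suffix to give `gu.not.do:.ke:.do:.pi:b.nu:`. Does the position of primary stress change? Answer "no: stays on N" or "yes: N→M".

no: stays on 1

Base `gu.not.do:.ke:.do:.pi:b` (6 syllables):
  The word has 6 syllables; the first syllable is syllable 1 (gu).
  → primary stress on syllable 1.
Suffixed `gu.not.do:.ke:.do:.pi:b.nu:` (7 syllables):
  The word has 7 syllables; the first syllable is syllable 1 (gu).
  → primary stress on syllable 1.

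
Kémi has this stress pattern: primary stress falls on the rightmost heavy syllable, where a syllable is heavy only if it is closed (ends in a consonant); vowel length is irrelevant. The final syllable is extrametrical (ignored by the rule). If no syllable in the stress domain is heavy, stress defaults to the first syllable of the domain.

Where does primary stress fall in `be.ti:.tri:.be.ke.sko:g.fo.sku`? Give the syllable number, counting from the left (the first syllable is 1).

The final syllable (8, sku) is extrametrical; the stress domain is syllables 1–7.
Weights: 1 be L, 2 ti: L, 3 tri: L, 4 be L, 5 ke L, 6 sko:g H, 7 fo L.
Heavy syllables in the domain: 6. The rightmost is syllable 6 (sko:g).
Primary stress: syllable 6 → be.ti:.tri:.be.ke.ˈsko:g.fo.sku.

6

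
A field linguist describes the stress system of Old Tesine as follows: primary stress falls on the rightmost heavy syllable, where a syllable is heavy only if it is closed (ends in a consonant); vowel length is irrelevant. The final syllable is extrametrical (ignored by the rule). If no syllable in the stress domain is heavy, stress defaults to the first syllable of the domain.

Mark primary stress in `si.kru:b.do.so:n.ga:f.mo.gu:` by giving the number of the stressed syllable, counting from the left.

The final syllable (7, gu:) is extrametrical; the stress domain is syllables 1–6.
Weights: 1 si L, 2 kru:b H, 3 do L, 4 so:n H, 5 ga:f H, 6 mo L.
Heavy syllables in the domain: 2, 4, 5. The rightmost is syllable 5 (ga:f).
Primary stress: syllable 5 → si.kru:b.do.so:n.ˈga:f.mo.gu:.

5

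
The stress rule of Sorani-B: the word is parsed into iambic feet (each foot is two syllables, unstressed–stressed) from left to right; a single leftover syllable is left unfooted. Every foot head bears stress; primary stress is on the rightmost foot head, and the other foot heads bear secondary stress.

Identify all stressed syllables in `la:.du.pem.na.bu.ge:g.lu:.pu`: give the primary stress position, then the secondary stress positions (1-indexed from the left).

Parse left to right into iambic (σˈσ) feet: (la:.ˈdu) (pem.ˈna) (bu.ˈge:g) (lu:.ˈpu).
Foot heads (stressed positions): 2, 4, 6, 8.
End Rule Rightmost: primary stress on the rightmost head = syllable 8.
Secondary stress on 2, 4, 6: la:.ˌdu.pem.ˌna.bu.ˌge:g.lu:.ˈpu.

primary 8, secondary 2, 4, 6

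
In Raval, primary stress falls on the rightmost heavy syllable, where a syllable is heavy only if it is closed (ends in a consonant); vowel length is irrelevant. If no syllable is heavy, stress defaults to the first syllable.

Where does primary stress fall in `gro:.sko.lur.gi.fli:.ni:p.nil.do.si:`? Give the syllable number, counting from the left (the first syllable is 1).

7

Weights: 1 gro: L, 2 sko L, 3 lur H, 4 gi L, 5 fli: L, 6 ni:p H, 7 nil H, 8 do L, 9 si: L.
Heavy syllables in the domain: 3, 6, 7. The rightmost is syllable 7 (nil).
Primary stress: syllable 7 → gro:.sko.lur.gi.fli:.ni:p.ˈnil.do.si:.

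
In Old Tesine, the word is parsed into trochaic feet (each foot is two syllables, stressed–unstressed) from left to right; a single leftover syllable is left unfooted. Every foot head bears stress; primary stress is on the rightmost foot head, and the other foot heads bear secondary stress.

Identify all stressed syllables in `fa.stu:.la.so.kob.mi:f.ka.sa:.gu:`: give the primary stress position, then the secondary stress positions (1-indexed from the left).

primary 7, secondary 1, 3, 5

Parse left to right into trochaic (ˈσσ) feet: (ˈfa.stu:) (ˈla.so) (ˈkob.mi:f) (ˈka.sa:) gu:. Syllable 9 is left unfooted.
Foot heads (stressed positions): 1, 3, 5, 7.
End Rule Rightmost: primary stress on the rightmost head = syllable 7.
Secondary stress on 1, 3, 5: ˌfa.stu:.ˌla.so.ˌkob.mi:f.ˈka.sa:.gu:.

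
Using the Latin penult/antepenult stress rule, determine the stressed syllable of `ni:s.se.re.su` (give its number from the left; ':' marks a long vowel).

2

Classical Latin: stress the penult if heavy (long vowel or closed), else the antepenult.
Weights: 2 se L, 3 re L, 4 su L.
The penult (syllable 3, re) is light, so stress falls on the antepenult (syllable 2, se).
Stress on syllable 2: ni:s.ˈse.re.su.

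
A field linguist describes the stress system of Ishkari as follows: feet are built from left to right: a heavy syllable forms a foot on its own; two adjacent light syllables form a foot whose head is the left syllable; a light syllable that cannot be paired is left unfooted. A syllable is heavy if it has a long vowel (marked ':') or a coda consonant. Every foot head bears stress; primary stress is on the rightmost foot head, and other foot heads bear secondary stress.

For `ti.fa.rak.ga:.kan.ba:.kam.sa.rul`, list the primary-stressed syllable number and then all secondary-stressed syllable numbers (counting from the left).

Weights: 1 ti L, 2 fa L, 3 rak H, 4 ga: H, 5 kan H, 6 ba: H, 7 kam H, 8 sa L, 9 rul H.
Parse left to right (heavy = foot alone; LL = one foot; stranded L unfooted): (ˈti.fa) (ˈrak) (ˈga:) (ˈkan) (ˈba:) (ˈkam) sa (ˈrul).
Foot heads: 1, 3, 4, 5, 6, 7, 9.
Primary stress on the rightmost head = syllable 9.
Secondary stress on 1, 3, 4, 5, 6, 7: ˌti.fa.ˌrak.ˌga:.ˌkan.ˌba:.ˌkam.sa.ˈrul.

primary 9, secondary 1, 3, 4, 5, 6, 7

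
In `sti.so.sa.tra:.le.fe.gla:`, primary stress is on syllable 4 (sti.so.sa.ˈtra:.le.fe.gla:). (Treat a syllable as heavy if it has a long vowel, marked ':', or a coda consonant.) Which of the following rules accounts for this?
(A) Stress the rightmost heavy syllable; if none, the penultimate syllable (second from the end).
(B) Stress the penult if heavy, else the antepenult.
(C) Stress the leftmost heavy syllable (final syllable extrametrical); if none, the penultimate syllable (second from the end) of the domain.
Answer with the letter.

C

Rule A → syllable 7 (observed: 4).
Rule B → syllable 5 (observed: 4).
Rule C → syllable 4 ✓.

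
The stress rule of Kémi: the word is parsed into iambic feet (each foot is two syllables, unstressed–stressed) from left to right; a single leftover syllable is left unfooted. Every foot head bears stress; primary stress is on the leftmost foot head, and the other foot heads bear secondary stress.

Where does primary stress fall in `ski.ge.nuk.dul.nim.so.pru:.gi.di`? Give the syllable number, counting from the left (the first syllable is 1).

Parse left to right into iambic (σˈσ) feet: (ski.ˈge) (nuk.ˈdul) (nim.ˈso) (pru:.ˈgi) di. Syllable 9 is left unfooted.
Foot heads (stressed positions): 2, 4, 6, 8.
End Rule Leftmost: primary stress on the leftmost head = syllable 2.
Primary stress: syllable 2 → ski.ˈge.nuk.dul.nim.so.pru:.gi.di.

2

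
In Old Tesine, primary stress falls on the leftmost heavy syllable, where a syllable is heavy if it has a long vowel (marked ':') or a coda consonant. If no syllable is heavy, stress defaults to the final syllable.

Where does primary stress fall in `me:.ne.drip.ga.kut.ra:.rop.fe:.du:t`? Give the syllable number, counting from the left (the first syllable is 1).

Weights: 1 me: H, 2 ne L, 3 drip H, 4 ga L, 5 kut H, 6 ra: H, 7 rop H, 8 fe: H, 9 du:t H.
Heavy syllables in the domain: 1, 3, 5, 6, 7, 8, 9. The leftmost is syllable 1 (me:).
Primary stress: syllable 1 → ˈme:.ne.drip.ga.kut.ra:.rop.fe:.du:t.

1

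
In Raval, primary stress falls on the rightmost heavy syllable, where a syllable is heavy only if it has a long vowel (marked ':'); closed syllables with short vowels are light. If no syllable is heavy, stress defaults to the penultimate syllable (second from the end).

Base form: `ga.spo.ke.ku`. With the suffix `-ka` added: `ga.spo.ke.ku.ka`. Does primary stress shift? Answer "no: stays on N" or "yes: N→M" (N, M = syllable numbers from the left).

Base `ga.spo.ke.ku` (4 syllables):
  Weights: 1 ga L, 2 spo L, 3 ke L, 4 ku L.
  No heavy syllable in the domain; default to the penultimate syllable (second from the end) = syllable 3.
  → primary stress on syllable 3.
Suffixed `ga.spo.ke.ku.ka` (5 syllables):
  Weights: 1 ga L, 2 spo L, 3 ke L, 4 ku L, 5 ka L.
  No heavy syllable in the domain; default to the penultimate syllable (second from the end) = syllable 4.
  → primary stress on syllable 4.

yes: 3→4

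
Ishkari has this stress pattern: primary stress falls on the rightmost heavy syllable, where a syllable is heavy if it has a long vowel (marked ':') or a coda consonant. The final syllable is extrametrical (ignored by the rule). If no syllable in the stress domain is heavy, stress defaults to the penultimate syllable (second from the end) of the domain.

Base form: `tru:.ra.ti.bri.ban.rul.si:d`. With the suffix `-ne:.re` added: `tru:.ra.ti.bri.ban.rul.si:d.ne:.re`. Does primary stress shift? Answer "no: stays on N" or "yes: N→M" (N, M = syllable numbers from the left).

yes: 6→8

Base `tru:.ra.ti.bri.ban.rul.si:d` (7 syllables):
  The final syllable (7, si:d) is extrametrical; the stress domain is syllables 1–6.
  Weights: 1 tru: H, 2 ra L, 3 ti L, 4 bri L, 5 ban H, 6 rul H.
  Heavy syllables in the domain: 1, 5, 6. The rightmost is syllable 6 (rul).
  → primary stress on syllable 6.
Suffixed `tru:.ra.ti.bri.ban.rul.si:d.ne:.re` (9 syllables):
  The final syllable (9, re) is extrametrical; the stress domain is syllables 1–8.
  Weights: 1 tru: H, 2 ra L, 3 ti L, 4 bri L, 5 ban H, 6 rul H, 7 si:d H, 8 ne: H.
  Heavy syllables in the domain: 1, 5, 6, 7, 8. The rightmost is syllable 8 (ne:).
  → primary stress on syllable 8.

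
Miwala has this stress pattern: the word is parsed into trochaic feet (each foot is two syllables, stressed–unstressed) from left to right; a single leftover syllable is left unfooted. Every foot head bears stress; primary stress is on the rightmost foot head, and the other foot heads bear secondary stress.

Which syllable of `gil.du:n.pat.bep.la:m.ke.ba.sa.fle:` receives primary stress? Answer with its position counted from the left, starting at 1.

7

Parse left to right into trochaic (ˈσσ) feet: (ˈgil.du:n) (ˈpat.bep) (ˈla:m.ke) (ˈba.sa) fle:. Syllable 9 is left unfooted.
Foot heads (stressed positions): 1, 3, 5, 7.
End Rule Rightmost: primary stress on the rightmost head = syllable 7.
Primary stress: syllable 7 → gil.du:n.pat.bep.la:m.ke.ˈba.sa.fle:.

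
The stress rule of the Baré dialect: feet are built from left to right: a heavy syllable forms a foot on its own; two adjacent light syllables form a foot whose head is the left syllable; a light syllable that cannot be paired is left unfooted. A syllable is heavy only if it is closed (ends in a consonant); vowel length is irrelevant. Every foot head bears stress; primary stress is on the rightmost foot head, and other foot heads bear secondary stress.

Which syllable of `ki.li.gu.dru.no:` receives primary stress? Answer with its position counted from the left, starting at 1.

Weights: 1 ki L, 2 li L, 3 gu L, 4 dru L, 5 no: L.
Parse left to right (heavy = foot alone; LL = one foot; stranded L unfooted): (ˈki.li) (ˈgu.dru) no:.
Foot heads: 1, 3.
Primary stress on the rightmost head = syllable 3.
Primary stress: syllable 3 → ki.li.ˈgu.dru.no:.

3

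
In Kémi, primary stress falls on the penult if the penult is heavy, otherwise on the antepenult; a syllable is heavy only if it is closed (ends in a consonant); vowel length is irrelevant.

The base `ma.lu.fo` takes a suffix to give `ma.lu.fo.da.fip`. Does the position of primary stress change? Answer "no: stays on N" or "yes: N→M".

yes: 1→3

Base `ma.lu.fo` (3 syllables):
  Weights: 1 ma L, 2 lu L, 3 fo L.
  The penult (syllable 2, lu) is light, so stress falls on the antepenult (syllable 1, ma).
  → primary stress on syllable 1.
Suffixed `ma.lu.fo.da.fip` (5 syllables):
  Weights: 3 fo L, 4 da L, 5 fip H.
  The penult (syllable 4, da) is light, so stress falls on the antepenult (syllable 3, fo).
  → primary stress on syllable 3.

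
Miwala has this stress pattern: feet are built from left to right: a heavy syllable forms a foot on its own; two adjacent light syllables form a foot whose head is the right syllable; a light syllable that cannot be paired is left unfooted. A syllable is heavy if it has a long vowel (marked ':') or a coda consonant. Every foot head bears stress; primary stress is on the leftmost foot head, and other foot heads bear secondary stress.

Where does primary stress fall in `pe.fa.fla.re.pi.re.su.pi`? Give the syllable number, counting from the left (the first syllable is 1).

Weights: 1 pe L, 2 fa L, 3 fla L, 4 re L, 5 pi L, 6 re L, 7 su L, 8 pi L.
Parse left to right (heavy = foot alone; LL = one foot; stranded L unfooted): (pe.ˈfa) (fla.ˈre) (pi.ˈre) (su.ˈpi).
Foot heads: 2, 4, 6, 8.
Primary stress on the leftmost head = syllable 2.
Primary stress: syllable 2 → pe.ˈfa.fla.re.pi.re.su.pi.

2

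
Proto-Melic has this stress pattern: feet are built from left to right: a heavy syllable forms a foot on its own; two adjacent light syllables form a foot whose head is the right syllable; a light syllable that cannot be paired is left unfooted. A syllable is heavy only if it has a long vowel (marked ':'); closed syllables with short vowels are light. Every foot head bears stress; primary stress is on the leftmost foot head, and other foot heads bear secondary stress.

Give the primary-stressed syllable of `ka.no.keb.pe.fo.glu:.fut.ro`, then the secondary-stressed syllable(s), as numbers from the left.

primary 2, secondary 4, 6, 8

Weights: 1 ka L, 2 no L, 3 keb L, 4 pe L, 5 fo L, 6 glu: H, 7 fut L, 8 ro L.
Parse left to right (heavy = foot alone; LL = one foot; stranded L unfooted): (ka.ˈno) (keb.ˈpe) fo (ˈglu:) (fut.ˈro).
Foot heads: 2, 4, 6, 8.
Primary stress on the leftmost head = syllable 2.
Secondary stress on 4, 6, 8: ka.ˈno.keb.ˌpe.fo.ˌglu:.fut.ˌro.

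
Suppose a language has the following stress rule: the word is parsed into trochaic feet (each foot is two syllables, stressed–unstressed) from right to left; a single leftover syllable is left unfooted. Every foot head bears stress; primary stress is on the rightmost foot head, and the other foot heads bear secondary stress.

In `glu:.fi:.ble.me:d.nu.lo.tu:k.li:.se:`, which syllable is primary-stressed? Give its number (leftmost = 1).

Parse right to left into trochaic (ˈσσ) feet: glu: (ˈfi:.ble) (ˈme:d.nu) (ˈlo.tu:k) (ˈli:.se:). Syllable 1 is left unfooted.
Foot heads (stressed positions): 2, 4, 6, 8.
End Rule Rightmost: primary stress on the rightmost head = syllable 8.
Primary stress: syllable 8 → glu:.fi:.ble.me:d.nu.lo.tu:k.ˈli:.se:.

8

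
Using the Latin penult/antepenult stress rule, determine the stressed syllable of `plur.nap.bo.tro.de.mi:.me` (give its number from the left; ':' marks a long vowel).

6

Classical Latin: stress the penult if heavy (long vowel or closed), else the antepenult.
Weights: 5 de L, 6 mi: H, 7 me L.
The penult (syllable 6, mi:) is heavy, so it takes stress.
Stress on syllable 6: plur.nap.bo.tro.de.ˈmi:.me.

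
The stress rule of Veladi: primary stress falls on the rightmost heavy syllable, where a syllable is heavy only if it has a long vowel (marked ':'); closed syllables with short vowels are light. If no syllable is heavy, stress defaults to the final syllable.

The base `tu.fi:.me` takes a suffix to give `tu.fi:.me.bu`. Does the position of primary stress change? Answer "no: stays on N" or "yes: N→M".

Base `tu.fi:.me` (3 syllables):
  Weights: 1 tu L, 2 fi: H, 3 me L.
  Heavy syllables in the domain: 2. The rightmost is syllable 2 (fi:).
  → primary stress on syllable 2.
Suffixed `tu.fi:.me.bu` (4 syllables):
  Weights: 1 tu L, 2 fi: H, 3 me L, 4 bu L.
  Heavy syllables in the domain: 2. The rightmost is syllable 2 (fi:).
  → primary stress on syllable 2.

no: stays on 2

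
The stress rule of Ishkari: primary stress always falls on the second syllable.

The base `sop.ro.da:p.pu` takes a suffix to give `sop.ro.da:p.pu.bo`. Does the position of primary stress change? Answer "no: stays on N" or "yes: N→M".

Base `sop.ro.da:p.pu` (4 syllables):
  The word has 4 syllables; the second syllable is syllable 2 (ro).
  → primary stress on syllable 2.
Suffixed `sop.ro.da:p.pu.bo` (5 syllables):
  The word has 5 syllables; the second syllable is syllable 2 (ro).
  → primary stress on syllable 2.

no: stays on 2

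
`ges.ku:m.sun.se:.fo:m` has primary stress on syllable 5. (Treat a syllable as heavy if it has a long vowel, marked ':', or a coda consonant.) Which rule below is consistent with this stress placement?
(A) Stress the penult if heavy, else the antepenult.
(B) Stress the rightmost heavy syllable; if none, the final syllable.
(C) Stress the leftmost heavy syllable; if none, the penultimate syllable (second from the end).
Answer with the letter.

B

Rule A → syllable 4 (observed: 5).
Rule B → syllable 5 ✓.
Rule C → syllable 1 (observed: 5).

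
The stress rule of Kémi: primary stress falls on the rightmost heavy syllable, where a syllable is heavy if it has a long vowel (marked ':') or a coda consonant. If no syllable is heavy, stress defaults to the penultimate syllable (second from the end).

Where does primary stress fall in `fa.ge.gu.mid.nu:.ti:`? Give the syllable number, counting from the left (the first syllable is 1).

Weights: 1 fa L, 2 ge L, 3 gu L, 4 mid H, 5 nu: H, 6 ti: H.
Heavy syllables in the domain: 4, 5, 6. The rightmost is syllable 6 (ti:).
Primary stress: syllable 6 → fa.ge.gu.mid.nu:.ˈti:.

6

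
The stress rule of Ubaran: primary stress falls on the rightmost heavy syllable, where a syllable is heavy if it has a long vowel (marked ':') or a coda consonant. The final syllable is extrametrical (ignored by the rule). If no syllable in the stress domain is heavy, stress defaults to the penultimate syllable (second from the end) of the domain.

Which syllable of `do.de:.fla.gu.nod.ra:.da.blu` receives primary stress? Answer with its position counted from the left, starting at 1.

The final syllable (8, blu) is extrametrical; the stress domain is syllables 1–7.
Weights: 1 do L, 2 de: H, 3 fla L, 4 gu L, 5 nod H, 6 ra: H, 7 da L.
Heavy syllables in the domain: 2, 5, 6. The rightmost is syllable 6 (ra:).
Primary stress: syllable 6 → do.de:.fla.gu.nod.ˈra:.da.blu.

6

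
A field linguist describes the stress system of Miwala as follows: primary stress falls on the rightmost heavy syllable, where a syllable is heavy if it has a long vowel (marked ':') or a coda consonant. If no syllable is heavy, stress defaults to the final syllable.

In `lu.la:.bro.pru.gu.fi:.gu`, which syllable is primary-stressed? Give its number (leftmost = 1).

6

Weights: 1 lu L, 2 la: H, 3 bro L, 4 pru L, 5 gu L, 6 fi: H, 7 gu L.
Heavy syllables in the domain: 2, 6. The rightmost is syllable 6 (fi:).
Primary stress: syllable 6 → lu.la:.bro.pru.gu.ˈfi:.gu.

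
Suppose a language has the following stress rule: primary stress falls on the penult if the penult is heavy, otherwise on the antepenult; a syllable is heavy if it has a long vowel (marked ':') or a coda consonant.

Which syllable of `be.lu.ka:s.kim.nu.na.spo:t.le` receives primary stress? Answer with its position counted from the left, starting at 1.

Weights: 6 na L, 7 spo:t H, 8 le L.
The penult (syllable 7, spo:t) is heavy, so it takes stress.
Primary stress: syllable 7 → be.lu.ka:s.kim.nu.na.ˈspo:t.le.

7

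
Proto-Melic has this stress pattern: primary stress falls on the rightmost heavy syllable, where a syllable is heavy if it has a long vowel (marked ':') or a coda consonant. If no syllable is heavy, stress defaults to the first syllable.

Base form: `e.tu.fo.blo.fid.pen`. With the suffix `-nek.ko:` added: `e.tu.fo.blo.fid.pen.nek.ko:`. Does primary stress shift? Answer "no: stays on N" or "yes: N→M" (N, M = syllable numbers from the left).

Base `e.tu.fo.blo.fid.pen` (6 syllables):
  Weights: 1 e L, 2 tu L, 3 fo L, 4 blo L, 5 fid H, 6 pen H.
  Heavy syllables in the domain: 5, 6. The rightmost is syllable 6 (pen).
  → primary stress on syllable 6.
Suffixed `e.tu.fo.blo.fid.pen.nek.ko:` (8 syllables):
  Weights: 1 e L, 2 tu L, 3 fo L, 4 blo L, 5 fid H, 6 pen H, 7 nek H, 8 ko: H.
  Heavy syllables in the domain: 5, 6, 7, 8. The rightmost is syllable 8 (ko:).
  → primary stress on syllable 8.

yes: 6→8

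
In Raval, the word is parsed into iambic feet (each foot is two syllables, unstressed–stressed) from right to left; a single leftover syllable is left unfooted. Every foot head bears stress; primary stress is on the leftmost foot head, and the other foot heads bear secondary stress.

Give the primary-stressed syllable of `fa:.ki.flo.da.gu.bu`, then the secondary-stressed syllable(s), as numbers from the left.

primary 2, secondary 4, 6

Parse right to left into iambic (σˈσ) feet: (fa:.ˈki) (flo.ˈda) (gu.ˈbu).
Foot heads (stressed positions): 2, 4, 6.
End Rule Leftmost: primary stress on the leftmost head = syllable 2.
Secondary stress on 4, 6: fa:.ˈki.flo.ˌda.gu.ˌbu.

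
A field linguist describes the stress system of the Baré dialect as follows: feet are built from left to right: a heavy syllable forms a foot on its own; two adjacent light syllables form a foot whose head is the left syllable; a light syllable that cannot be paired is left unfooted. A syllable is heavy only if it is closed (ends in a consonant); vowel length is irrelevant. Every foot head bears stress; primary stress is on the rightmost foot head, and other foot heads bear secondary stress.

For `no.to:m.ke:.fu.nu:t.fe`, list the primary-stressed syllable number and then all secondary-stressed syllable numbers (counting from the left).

Weights: 1 no L, 2 to:m H, 3 ke: L, 4 fu L, 5 nu:t H, 6 fe L.
Parse left to right (heavy = foot alone; LL = one foot; stranded L unfooted): no (ˈto:m) (ˈke:.fu) (ˈnu:t) fe.
Foot heads: 2, 3, 5.
Primary stress on the rightmost head = syllable 5.
Secondary stress on 2, 3: no.ˌto:m.ˌke:.fu.ˈnu:t.fe.

primary 5, secondary 2, 3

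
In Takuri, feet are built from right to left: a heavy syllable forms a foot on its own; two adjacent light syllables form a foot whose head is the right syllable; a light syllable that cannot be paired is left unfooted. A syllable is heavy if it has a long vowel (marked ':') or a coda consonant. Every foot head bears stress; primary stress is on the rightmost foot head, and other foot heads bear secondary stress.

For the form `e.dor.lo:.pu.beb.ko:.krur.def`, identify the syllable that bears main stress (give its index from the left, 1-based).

8

Weights: 1 e L, 2 dor H, 3 lo: H, 4 pu L, 5 beb H, 6 ko: H, 7 krur H, 8 def H.
Parse right to left (heavy = foot alone; LL = one foot; stranded L unfooted): e (ˈdor) (ˈlo:) pu (ˈbeb) (ˈko:) (ˈkrur) (ˈdef).
Foot heads: 2, 3, 5, 6, 7, 8.
Primary stress on the rightmost head = syllable 8.
Primary stress: syllable 8 → e.dor.lo:.pu.beb.ko:.krur.ˈdef.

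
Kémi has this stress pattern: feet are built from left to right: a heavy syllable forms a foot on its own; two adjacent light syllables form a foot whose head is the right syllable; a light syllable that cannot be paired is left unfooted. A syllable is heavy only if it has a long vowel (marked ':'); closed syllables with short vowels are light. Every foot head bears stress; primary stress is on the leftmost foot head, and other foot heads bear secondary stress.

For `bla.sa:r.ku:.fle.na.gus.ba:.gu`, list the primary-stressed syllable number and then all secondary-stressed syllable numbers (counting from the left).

Weights: 1 bla L, 2 sa:r H, 3 ku: H, 4 fle L, 5 na L, 6 gus L, 7 ba: H, 8 gu L.
Parse left to right (heavy = foot alone; LL = one foot; stranded L unfooted): bla (ˈsa:r) (ˈku:) (fle.ˈna) gus (ˈba:) gu.
Foot heads: 2, 3, 5, 7.
Primary stress on the leftmost head = syllable 2.
Secondary stress on 3, 5, 7: bla.ˈsa:r.ˌku:.fle.ˌna.gus.ˌba:.gu.

primary 2, secondary 3, 5, 7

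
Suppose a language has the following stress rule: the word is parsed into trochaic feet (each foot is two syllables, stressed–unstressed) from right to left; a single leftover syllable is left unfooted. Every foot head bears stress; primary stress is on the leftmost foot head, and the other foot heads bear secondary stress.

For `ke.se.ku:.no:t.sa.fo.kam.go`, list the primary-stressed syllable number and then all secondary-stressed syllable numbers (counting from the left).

Parse right to left into trochaic (ˈσσ) feet: (ˈke.se) (ˈku:.no:t) (ˈsa.fo) (ˈkam.go).
Foot heads (stressed positions): 1, 3, 5, 7.
End Rule Leftmost: primary stress on the leftmost head = syllable 1.
Secondary stress on 3, 5, 7: ˈke.se.ˌku:.no:t.ˌsa.fo.ˌkam.go.

primary 1, secondary 3, 5, 7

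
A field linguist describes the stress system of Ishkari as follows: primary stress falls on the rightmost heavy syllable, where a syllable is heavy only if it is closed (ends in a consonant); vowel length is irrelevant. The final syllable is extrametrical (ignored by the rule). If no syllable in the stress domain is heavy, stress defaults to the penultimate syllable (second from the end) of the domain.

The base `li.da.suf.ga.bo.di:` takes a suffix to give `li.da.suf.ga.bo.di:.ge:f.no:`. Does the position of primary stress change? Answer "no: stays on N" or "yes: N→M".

yes: 3→7

Base `li.da.suf.ga.bo.di:` (6 syllables):
  The final syllable (6, di:) is extrametrical; the stress domain is syllables 1–5.
  Weights: 1 li L, 2 da L, 3 suf H, 4 ga L, 5 bo L.
  Heavy syllables in the domain: 3. The rightmost is syllable 3 (suf).
  → primary stress on syllable 3.
Suffixed `li.da.suf.ga.bo.di:.ge:f.no:` (8 syllables):
  The final syllable (8, no:) is extrametrical; the stress domain is syllables 1–7.
  Weights: 1 li L, 2 da L, 3 suf H, 4 ga L, 5 bo L, 6 di: L, 7 ge:f H.
  Heavy syllables in the domain: 3, 7. The rightmost is syllable 7 (ge:f).
  → primary stress on syllable 7.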